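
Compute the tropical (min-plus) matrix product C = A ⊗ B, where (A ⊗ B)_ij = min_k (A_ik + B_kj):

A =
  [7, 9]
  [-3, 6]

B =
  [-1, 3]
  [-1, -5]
A ⊗ B =
  [6, 4]
  [-4, 0]

Apply the min-plus product entry-by-entry:
  C[0][0] = min over k of (A[0][0] + B[0][0] = 7 + -1 = 6, A[0][1] + B[1][0] = 9 + -1 = 8) = 6 (attained at k = 0)
  C[0][1] = min over k of (A[0][0] + B[0][1] = 7 + 3 = 10, A[0][1] + B[1][1] = 9 + -5 = 4) = 4 (attained at k = 1)
  C[1][0] = min over k of (A[1][0] + B[0][0] = -3 + -1 = -4, A[1][1] + B[1][0] = 6 + -1 = 5) = -4 (attained at k = 0)
  C[1][1] = min over k of (A[1][0] + B[0][1] = -3 + 3 = 0, A[1][1] + B[1][1] = 6 + -5 = 1) = 0 (attained at k = 0)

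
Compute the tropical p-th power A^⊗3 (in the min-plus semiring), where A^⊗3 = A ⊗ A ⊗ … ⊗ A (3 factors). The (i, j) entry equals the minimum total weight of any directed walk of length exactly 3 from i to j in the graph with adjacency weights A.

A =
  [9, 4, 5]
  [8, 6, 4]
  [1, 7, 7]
A^⊗3 =
  [9, 10, 11]
  [11, 9, 10]
  [7, 11, 9]

Each entry (A^⊗3)_ij equals the minimum over all length-3 walks i = v_0 → v_1 → … → v_3 = j of Σ_t A[v_t][v_{t+1}]. For example, for (i, j) = (0, 2) we minimise over 9 possible intermediate vertex sequences; the minimum is 11, attained along the walk 0 → 2 → 0 → 2.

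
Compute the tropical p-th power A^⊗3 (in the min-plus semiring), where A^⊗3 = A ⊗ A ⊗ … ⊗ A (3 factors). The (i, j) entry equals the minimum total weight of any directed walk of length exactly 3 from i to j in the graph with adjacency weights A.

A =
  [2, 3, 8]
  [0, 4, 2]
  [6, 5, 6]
A^⊗3 =
  [5, 6, 7]
  [3, 5, 5]
  [7, 8, 11]

Each entry (A^⊗3)_ij equals the minimum over all length-3 walks i = v_0 → v_1 → … → v_3 = j of Σ_t A[v_t][v_{t+1}]. For example, for (i, j) = (0, 2) we minimise over 9 possible intermediate vertex sequences; the minimum is 7, attained along the walk 0 → 0 → 1 → 2.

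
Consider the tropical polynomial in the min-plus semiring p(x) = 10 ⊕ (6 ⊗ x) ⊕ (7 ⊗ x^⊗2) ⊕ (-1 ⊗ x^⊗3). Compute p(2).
p(2) = 5

A tropical monomial a ⊗ x^⊗i evaluates to a + i · x. Evaluating each term at x = 2:
  Term 0 contributes 10 + 0 · 2 = 10
  Term 1 contributes 6 + 1 · 2 = 8
  Term 2 contributes 7 + 2 · 2 = 11
  Term 3 contributes -1 + 3 · 2 = 5
p(2) = ⊕ of these = min[10, 8, 11, 5] = 5.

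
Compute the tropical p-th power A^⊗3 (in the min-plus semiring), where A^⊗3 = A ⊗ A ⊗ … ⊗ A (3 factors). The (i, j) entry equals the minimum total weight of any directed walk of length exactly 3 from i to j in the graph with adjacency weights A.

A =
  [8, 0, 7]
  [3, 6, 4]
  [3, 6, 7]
A^⊗3 =
  [7, 3, 10]
  [6, 7, 7]
  [6, 9, 7]

Each entry (A^⊗3)_ij equals the minimum over all length-3 walks i = v_0 → v_1 → … → v_3 = j of Σ_t A[v_t][v_{t+1}]. For example, for (i, j) = (0, 2) we minimise over 9 possible intermediate vertex sequences; the minimum is 10, attained along the walk 0 → 1 → 0 → 2.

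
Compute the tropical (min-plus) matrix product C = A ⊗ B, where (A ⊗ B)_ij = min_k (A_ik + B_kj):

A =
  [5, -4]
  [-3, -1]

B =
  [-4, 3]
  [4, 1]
A ⊗ B =
  [0, -3]
  [-7, 0]

Apply the min-plus product entry-by-entry:
  C[0][0] = min over k of (A[0][0] + B[0][0] = 5 + -4 = 1, A[0][1] + B[1][0] = -4 + 4 = 0) = 0 (attained at k = 1)
  C[0][1] = min over k of (A[0][0] + B[0][1] = 5 + 3 = 8, A[0][1] + B[1][1] = -4 + 1 = -3) = -3 (attained at k = 1)
  C[1][0] = min over k of (A[1][0] + B[0][0] = -3 + -4 = -7, A[1][1] + B[1][0] = -1 + 4 = 3) = -7 (attained at k = 0)
  C[1][1] = min over k of (A[1][0] + B[0][1] = -3 + 3 = 0, A[1][1] + B[1][1] = -1 + 1 = 0) = 0 (attained at k = 0)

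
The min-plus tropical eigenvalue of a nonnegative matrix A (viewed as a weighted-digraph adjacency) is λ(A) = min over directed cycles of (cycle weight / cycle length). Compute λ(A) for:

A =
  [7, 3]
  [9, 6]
λ(A) = 6

Enumerate directed cycles and compute their means (weight / length). Sample:
  cycle 0 → 0: weight = 7, length = 1, mean = 7/1 ≈ 7.000
  cycle 1 → 1: weight = 6, length = 1, mean = 6/1 ≈ 6.000
  cycle 0 → 1 → 0: weight = 12, length = 2, mean = 12/2 ≈ 6.000
  cycle 1 → 0 → 1: weight = 12, length = 2, mean = 12/2 ≈ 6.000
Minimum mean = 6.000, attained e.g. along the cycle 1 → 1 with weight 6 and length 1. So λ(A) = 6/1 = 6.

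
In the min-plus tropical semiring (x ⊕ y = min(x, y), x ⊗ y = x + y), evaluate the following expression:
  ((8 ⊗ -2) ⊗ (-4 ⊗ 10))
((8 ⊗ -2) ⊗ (-4 ⊗ 10)) = 12

Expand innermost to outermost. Recall ⊕ takes the minimum of its arguments and ⊗ takes their sum. Working out the expression ((8 ⊗ -2) ⊗ (-4 ⊗ 10)) gives 12.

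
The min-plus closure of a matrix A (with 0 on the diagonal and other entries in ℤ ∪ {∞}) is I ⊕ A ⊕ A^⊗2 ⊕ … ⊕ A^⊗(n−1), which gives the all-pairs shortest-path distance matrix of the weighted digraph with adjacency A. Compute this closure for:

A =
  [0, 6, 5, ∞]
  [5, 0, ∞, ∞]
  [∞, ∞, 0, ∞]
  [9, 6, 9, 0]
Closure =
  [0, 6, 5, ∞]
  [5, 0, 10, ∞]
  [∞, ∞, 0, ∞]
  [9, 6, 9, 0]

This is the Floyd-Warshall all-pairs shortest-path computation. For each intermediate vertex k = 0, 1, …, 3, update dist[i][j] ← min(dist[i][j], dist[i][k] + dist[k][j]). The final matrix gives, for each (i, j), the minimum total weight of any directed path from i to j (possibly empty when i = j).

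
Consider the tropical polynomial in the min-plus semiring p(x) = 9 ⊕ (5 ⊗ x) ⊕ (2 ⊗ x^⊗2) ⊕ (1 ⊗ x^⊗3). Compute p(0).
p(0) = 1

A tropical monomial a ⊗ x^⊗i evaluates to a + i · x. Evaluating each term at x = 0:
  Term 0 contributes 9 + 0 · 0 = 9
  Term 1 contributes 5 + 1 · 0 = 5
  Term 2 contributes 2 + 2 · 0 = 2
  Term 3 contributes 1 + 3 · 0 = 1
p(0) = ⊕ of these = min[9, 5, 2, 1] = 1.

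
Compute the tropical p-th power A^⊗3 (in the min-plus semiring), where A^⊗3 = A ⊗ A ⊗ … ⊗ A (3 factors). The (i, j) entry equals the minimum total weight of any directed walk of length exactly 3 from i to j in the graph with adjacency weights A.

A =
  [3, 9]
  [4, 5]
A^⊗3 =
  [9, 15]
  [10, 15]

Each entry (A^⊗3)_ij equals the minimum over all length-3 walks i = v_0 → v_1 → … → v_3 = j of Σ_t A[v_t][v_{t+1}]. For example, for (i, j) = (0, 1) we minimise over 4 possible intermediate vertex sequences; the minimum is 15, attained along the walk 0 → 0 → 0 → 1.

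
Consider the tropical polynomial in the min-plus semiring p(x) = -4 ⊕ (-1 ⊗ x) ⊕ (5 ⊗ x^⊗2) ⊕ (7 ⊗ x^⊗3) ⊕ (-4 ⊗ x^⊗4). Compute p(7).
p(7) = -4

A tropical monomial a ⊗ x^⊗i evaluates to a + i · x. Evaluating each term at x = 7:
  Term 0 contributes -4 + 0 · 7 = -4
  Term 1 contributes -1 + 1 · 7 = 6
  Term 2 contributes 5 + 2 · 7 = 19
  Term 3 contributes 7 + 3 · 7 = 28
  Term 4 contributes -4 + 4 · 7 = 24
p(7) = ⊕ of these = min[-4, 6, 19, 28, 24] = -4.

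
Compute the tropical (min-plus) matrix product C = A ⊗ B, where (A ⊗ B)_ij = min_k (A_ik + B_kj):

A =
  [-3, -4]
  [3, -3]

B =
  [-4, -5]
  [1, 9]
A ⊗ B =
  [-7, -8]
  [-2, -2]

Apply the min-plus product entry-by-entry:
  C[0][0] = min over k of (A[0][0] + B[0][0] = -3 + -4 = -7, A[0][1] + B[1][0] = -4 + 1 = -3) = -7 (attained at k = 0)
  C[0][1] = min over k of (A[0][0] + B[0][1] = -3 + -5 = -8, A[0][1] + B[1][1] = -4 + 9 = 5) = -8 (attained at k = 0)
  C[1][0] = min over k of (A[1][0] + B[0][0] = 3 + -4 = -1, A[1][1] + B[1][0] = -3 + 1 = -2) = -2 (attained at k = 1)
  C[1][1] = min over k of (A[1][0] + B[0][1] = 3 + -5 = -2, A[1][1] + B[1][1] = -3 + 9 = 6) = -2 (attained at k = 0)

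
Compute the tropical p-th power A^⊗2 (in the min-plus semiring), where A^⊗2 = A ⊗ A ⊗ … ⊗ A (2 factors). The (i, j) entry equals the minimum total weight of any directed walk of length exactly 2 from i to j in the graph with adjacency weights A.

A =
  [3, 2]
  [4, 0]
A^⊗2 =
  [6, 2]
  [4, 0]

Each entry (A^⊗2)_ij equals the minimum over all length-2 walks i = v_0 → v_1 → … → v_2 = j of Σ_t A[v_t][v_{t+1}]. For example, for (i, j) = (0, 1) we minimise over 2 possible intermediate vertex sequences; the minimum is 2, attained along the walk 0 → 1 → 1.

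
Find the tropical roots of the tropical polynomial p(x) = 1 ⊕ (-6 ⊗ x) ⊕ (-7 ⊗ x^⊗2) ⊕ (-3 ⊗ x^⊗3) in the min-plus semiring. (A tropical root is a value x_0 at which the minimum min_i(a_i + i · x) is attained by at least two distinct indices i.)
Roots: {-4, 1, 7}

Each tropical root is a break point of the lower envelope of the lines y = a_i + i · x (there are 4 lines, with slopes 0, 1, ..., 3). Only the lines that attain the minimum somewhere contribute to roots; other lines are dominated. Here the surviving (envelope) indices are i = 3, i = 2, i = 1, i = 0.
Intersections between consecutive envelope lines give the roots: for adjacent envelope indices i < j the intersection is x = (a_i − a_j) / (j − i). Reading off the sorted break points: {-4, 1, 7}.
Verification: at each break x_0, at least two indices attain the minimum of min_i(a_i + i · x_0).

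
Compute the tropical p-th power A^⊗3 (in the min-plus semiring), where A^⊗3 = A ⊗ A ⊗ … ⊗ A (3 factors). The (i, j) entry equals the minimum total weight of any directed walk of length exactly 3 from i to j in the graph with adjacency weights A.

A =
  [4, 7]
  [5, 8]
A^⊗3 =
  [12, 15]
  [13, 16]

Each entry (A^⊗3)_ij equals the minimum over all length-3 walks i = v_0 → v_1 → … → v_3 = j of Σ_t A[v_t][v_{t+1}]. For example, for (i, j) = (0, 1) we minimise over 4 possible intermediate vertex sequences; the minimum is 15, attained along the walk 0 → 0 → 0 → 1.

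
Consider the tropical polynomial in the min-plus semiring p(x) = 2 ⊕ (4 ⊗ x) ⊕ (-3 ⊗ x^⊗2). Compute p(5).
p(5) = 2

A tropical monomial a ⊗ x^⊗i evaluates to a + i · x. Evaluating each term at x = 5:
  Term 0 contributes 2 + 0 · 5 = 2
  Term 1 contributes 4 + 1 · 5 = 9
  Term 2 contributes -3 + 2 · 5 = 7
p(5) = ⊕ of these = min[2, 9, 7] = 2.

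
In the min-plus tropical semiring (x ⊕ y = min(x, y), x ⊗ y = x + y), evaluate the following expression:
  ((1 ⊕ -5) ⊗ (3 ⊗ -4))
((1 ⊕ -5) ⊗ (3 ⊗ -4)) = -6

Expand innermost to outermost. Recall ⊕ takes the minimum of its arguments and ⊗ takes their sum. Working out the expression ((1 ⊕ -5) ⊗ (3 ⊗ -4)) gives -6.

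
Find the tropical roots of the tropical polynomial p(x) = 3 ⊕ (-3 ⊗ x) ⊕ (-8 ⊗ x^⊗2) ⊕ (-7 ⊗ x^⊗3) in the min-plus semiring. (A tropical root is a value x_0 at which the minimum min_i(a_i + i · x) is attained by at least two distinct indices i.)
Roots: {-1, 5, 6}

Each tropical root is a break point of the lower envelope of the lines y = a_i + i · x (there are 4 lines, with slopes 0, 1, ..., 3). Only the lines that attain the minimum somewhere contribute to roots; other lines are dominated. Here the surviving (envelope) indices are i = 3, i = 2, i = 1, i = 0.
Intersections between consecutive envelope lines give the roots: for adjacent envelope indices i < j the intersection is x = (a_i − a_j) / (j − i). Reading off the sorted break points: {-1, 5, 6}.
Verification: at each break x_0, at least two indices attain the minimum of min_i(a_i + i · x_0).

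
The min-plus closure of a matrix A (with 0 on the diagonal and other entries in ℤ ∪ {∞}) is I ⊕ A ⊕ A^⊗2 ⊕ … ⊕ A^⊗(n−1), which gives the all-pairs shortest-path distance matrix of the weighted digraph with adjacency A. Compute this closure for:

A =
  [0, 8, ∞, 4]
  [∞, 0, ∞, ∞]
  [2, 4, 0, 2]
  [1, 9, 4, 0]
Closure =
  [0, 8, 8, 4]
  [∞, 0, ∞, ∞]
  [2, 4, 0, 2]
  [1, 8, 4, 0]

This is the Floyd-Warshall all-pairs shortest-path computation. For each intermediate vertex k = 0, 1, …, 3, update dist[i][j] ← min(dist[i][j], dist[i][k] + dist[k][j]). The final matrix gives, for each (i, j), the minimum total weight of any directed path from i to j (possibly empty when i = j).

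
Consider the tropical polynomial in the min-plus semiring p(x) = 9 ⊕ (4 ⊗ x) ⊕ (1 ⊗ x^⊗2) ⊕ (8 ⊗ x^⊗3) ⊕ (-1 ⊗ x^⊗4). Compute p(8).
p(8) = 9

A tropical monomial a ⊗ x^⊗i evaluates to a + i · x. Evaluating each term at x = 8:
  Term 0 contributes 9 + 0 · 8 = 9
  Term 1 contributes 4 + 1 · 8 = 12
  Term 2 contributes 1 + 2 · 8 = 17
  Term 3 contributes 8 + 3 · 8 = 32
  Term 4 contributes -1 + 4 · 8 = 31
p(8) = ⊕ of these = min[9, 12, 17, 32, 31] = 9.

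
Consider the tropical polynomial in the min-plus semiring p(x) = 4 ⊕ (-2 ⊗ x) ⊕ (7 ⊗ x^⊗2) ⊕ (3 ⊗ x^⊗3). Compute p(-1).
p(-1) = -3

A tropical monomial a ⊗ x^⊗i evaluates to a + i · x. Evaluating each term at x = -1:
  Term 0 contributes 4 + 0 · -1 = 4
  Term 1 contributes -2 + 1 · -1 = -3
  Term 2 contributes 7 + 2 · -1 = 5
  Term 3 contributes 3 + 3 · -1 = 0
p(-1) = ⊕ of these = min[4, -3, 5, 0] = -3.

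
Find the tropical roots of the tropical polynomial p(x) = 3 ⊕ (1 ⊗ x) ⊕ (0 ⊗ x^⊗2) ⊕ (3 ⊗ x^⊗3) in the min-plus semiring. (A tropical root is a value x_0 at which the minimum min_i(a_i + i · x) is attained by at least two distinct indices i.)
Roots: {-3, 1, 2}

Each tropical root is a break point of the lower envelope of the lines y = a_i + i · x (there are 4 lines, with slopes 0, 1, ..., 3). Only the lines that attain the minimum somewhere contribute to roots; other lines are dominated. Here the surviving (envelope) indices are i = 3, i = 2, i = 1, i = 0.
Intersections between consecutive envelope lines give the roots: for adjacent envelope indices i < j the intersection is x = (a_i − a_j) / (j − i). Reading off the sorted break points: {-3, 1, 2}.
Verification: at each break x_0, at least two indices attain the minimum of min_i(a_i + i · x_0).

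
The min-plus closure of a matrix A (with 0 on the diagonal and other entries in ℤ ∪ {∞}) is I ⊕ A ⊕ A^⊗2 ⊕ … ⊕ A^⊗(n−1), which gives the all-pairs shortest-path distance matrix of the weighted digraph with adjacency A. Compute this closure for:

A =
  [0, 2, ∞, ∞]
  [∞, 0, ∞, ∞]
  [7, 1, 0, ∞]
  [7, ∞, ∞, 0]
Closure =
  [0, 2, ∞, ∞]
  [∞, 0, ∞, ∞]
  [7, 1, 0, ∞]
  [7, 9, ∞, 0]

This is the Floyd-Warshall all-pairs shortest-path computation. For each intermediate vertex k = 0, 1, …, 3, update dist[i][j] ← min(dist[i][j], dist[i][k] + dist[k][j]). The final matrix gives, for each (i, j), the minimum total weight of any directed path from i to j (possibly empty when i = j).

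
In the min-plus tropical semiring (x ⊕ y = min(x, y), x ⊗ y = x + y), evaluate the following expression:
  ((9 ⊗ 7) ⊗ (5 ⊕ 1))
((9 ⊗ 7) ⊗ (5 ⊕ 1)) = 17

Expand innermost to outermost. Recall ⊕ takes the minimum of its arguments and ⊗ takes their sum. Working out the expression ((9 ⊗ 7) ⊗ (5 ⊕ 1)) gives 17.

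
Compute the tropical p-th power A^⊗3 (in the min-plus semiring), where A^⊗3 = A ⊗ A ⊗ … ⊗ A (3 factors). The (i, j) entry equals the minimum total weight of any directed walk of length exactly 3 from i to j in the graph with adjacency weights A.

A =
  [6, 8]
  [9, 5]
A^⊗3 =
  [18, 18]
  [19, 15]

Each entry (A^⊗3)_ij equals the minimum over all length-3 walks i = v_0 → v_1 → … → v_3 = j of Σ_t A[v_t][v_{t+1}]. For example, for (i, j) = (0, 1) we minimise over 4 possible intermediate vertex sequences; the minimum is 18, attained along the walk 0 → 1 → 1 → 1.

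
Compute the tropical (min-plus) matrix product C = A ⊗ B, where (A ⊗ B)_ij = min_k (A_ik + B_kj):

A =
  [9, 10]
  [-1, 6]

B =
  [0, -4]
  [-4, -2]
A ⊗ B =
  [6, 5]
  [-1, -5]

Apply the min-plus product entry-by-entry:
  C[0][0] = min over k of (A[0][0] + B[0][0] = 9 + 0 = 9, A[0][1] + B[1][0] = 10 + -4 = 6) = 6 (attained at k = 1)
  C[0][1] = min over k of (A[0][0] + B[0][1] = 9 + -4 = 5, A[0][1] + B[1][1] = 10 + -2 = 8) = 5 (attained at k = 0)
  C[1][0] = min over k of (A[1][0] + B[0][0] = -1 + 0 = -1, A[1][1] + B[1][0] = 6 + -4 = 2) = -1 (attained at k = 0)
  C[1][1] = min over k of (A[1][0] + B[0][1] = -1 + -4 = -5, A[1][1] + B[1][1] = 6 + -2 = 4) = -5 (attained at k = 0)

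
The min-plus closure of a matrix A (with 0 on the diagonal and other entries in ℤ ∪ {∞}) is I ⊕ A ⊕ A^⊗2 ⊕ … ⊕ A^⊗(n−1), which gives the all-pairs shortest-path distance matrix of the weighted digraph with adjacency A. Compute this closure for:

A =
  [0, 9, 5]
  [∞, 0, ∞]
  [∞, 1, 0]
Closure =
  [0, 6, 5]
  [∞, 0, ∞]
  [∞, 1, 0]

This is the Floyd-Warshall all-pairs shortest-path computation. For each intermediate vertex k = 0, 1, …, 2, update dist[i][j] ← min(dist[i][j], dist[i][k] + dist[k][j]). The final matrix gives, for each (i, j), the minimum total weight of any directed path from i to j (possibly empty when i = j).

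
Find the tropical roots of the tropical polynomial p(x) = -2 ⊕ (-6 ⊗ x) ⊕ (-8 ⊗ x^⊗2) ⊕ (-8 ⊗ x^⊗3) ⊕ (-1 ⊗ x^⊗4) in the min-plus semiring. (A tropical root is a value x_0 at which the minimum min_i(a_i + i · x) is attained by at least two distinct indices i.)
Roots: {-7, 0, 2, 4}

Each tropical root is a break point of the lower envelope of the lines y = a_i + i · x (there are 5 lines, with slopes 0, 1, ..., 4). Only the lines that attain the minimum somewhere contribute to roots; other lines are dominated. Here the surviving (envelope) indices are i = 4, i = 3, i = 2, i = 1, i = 0.
Intersections between consecutive envelope lines give the roots: for adjacent envelope indices i < j the intersection is x = (a_i − a_j) / (j − i). Reading off the sorted break points: {-7, 0, 2, 4}.
Verification: at each break x_0, at least two indices attain the minimum of min_i(a_i + i · x_0).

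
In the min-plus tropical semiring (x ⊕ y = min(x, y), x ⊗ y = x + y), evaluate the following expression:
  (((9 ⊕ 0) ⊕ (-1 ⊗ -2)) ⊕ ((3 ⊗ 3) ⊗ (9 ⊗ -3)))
(((9 ⊕ 0) ⊕ (-1 ⊗ -2)) ⊕ ((3 ⊗ 3) ⊗ (9 ⊗ -3))) = -3

Expand innermost to outermost. Recall ⊕ takes the minimum of its arguments and ⊗ takes their sum. Working out the expression (((9 ⊕ 0) ⊕ (-1 ⊗ -2)) ⊕ ((3 ⊗ 3) ⊗ (9 ⊗ -3))) gives -3.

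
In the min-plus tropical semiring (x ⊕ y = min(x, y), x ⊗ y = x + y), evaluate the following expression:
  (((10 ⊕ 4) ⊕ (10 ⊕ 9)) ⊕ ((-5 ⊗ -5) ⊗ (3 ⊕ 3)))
(((10 ⊕ 4) ⊕ (10 ⊕ 9)) ⊕ ((-5 ⊗ -5) ⊗ (3 ⊕ 3))) = -7

Expand innermost to outermost. Recall ⊕ takes the minimum of its arguments and ⊗ takes their sum. Working out the expression (((10 ⊕ 4) ⊕ (10 ⊕ 9)) ⊕ ((-5 ⊗ -5) ⊗ (3 ⊕ 3))) gives -7.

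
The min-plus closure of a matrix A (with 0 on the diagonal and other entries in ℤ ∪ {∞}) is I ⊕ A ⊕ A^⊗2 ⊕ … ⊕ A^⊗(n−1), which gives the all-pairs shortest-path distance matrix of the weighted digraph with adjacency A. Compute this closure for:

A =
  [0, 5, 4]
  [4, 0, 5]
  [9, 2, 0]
Closure =
  [0, 5, 4]
  [4, 0, 5]
  [6, 2, 0]

This is the Floyd-Warshall all-pairs shortest-path computation. For each intermediate vertex k = 0, 1, …, 2, update dist[i][j] ← min(dist[i][j], dist[i][k] + dist[k][j]). The final matrix gives, for each (i, j), the minimum total weight of any directed path from i to j (possibly empty when i = j).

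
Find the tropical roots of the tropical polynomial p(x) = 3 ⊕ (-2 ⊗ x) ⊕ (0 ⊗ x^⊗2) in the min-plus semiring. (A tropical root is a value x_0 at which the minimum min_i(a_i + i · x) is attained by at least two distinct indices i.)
Roots: {-2, 5}

Each tropical root is a break point of the lower envelope of the lines y = a_i + i · x (there are 3 lines, with slopes 0, 1, ..., 2). Only the lines that attain the minimum somewhere contribute to roots; other lines are dominated. Here the surviving (envelope) indices are i = 2, i = 1, i = 0.
Intersections between consecutive envelope lines give the roots: for adjacent envelope indices i < j the intersection is x = (a_i − a_j) / (j − i). Reading off the sorted break points: {-2, 5}.
Verification: at each break x_0, at least two indices attain the minimum of min_i(a_i + i · x_0).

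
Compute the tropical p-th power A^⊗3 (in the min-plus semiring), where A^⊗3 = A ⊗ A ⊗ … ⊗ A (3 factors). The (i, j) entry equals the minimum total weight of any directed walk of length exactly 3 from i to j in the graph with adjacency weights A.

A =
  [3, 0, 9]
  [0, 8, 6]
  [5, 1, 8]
A^⊗3 =
  [3, 0, 9]
  [0, 3, 6]
  [4, 1, 10]

Each entry (A^⊗3)_ij equals the minimum over all length-3 walks i = v_0 → v_1 → … → v_3 = j of Σ_t A[v_t][v_{t+1}]. For example, for (i, j) = (0, 2) we minimise over 9 possible intermediate vertex sequences; the minimum is 9, attained along the walk 0 → 0 → 1 → 2.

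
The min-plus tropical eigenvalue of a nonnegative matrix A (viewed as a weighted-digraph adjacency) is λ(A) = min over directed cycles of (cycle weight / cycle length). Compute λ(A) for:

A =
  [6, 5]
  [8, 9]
λ(A) = 6

Enumerate directed cycles and compute their means (weight / length). Sample:
  cycle 0 → 0: weight = 6, length = 1, mean = 6/1 ≈ 6.000
  cycle 1 → 1: weight = 9, length = 1, mean = 9/1 ≈ 9.000
  cycle 0 → 1 → 0: weight = 13, length = 2, mean = 13/2 ≈ 6.500
  cycle 1 → 0 → 1: weight = 13, length = 2, mean = 13/2 ≈ 6.500
Minimum mean = 6.000, attained e.g. along the cycle 0 → 0 with weight 6 and length 1. So λ(A) = 6/1 = 6.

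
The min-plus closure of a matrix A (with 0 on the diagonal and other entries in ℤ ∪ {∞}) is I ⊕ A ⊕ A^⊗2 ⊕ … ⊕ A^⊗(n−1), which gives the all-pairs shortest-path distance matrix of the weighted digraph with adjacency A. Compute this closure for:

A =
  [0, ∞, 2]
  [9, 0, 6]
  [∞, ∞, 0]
Closure =
  [0, ∞, 2]
  [9, 0, 6]
  [∞, ∞, 0]

This is the Floyd-Warshall all-pairs shortest-path computation. For each intermediate vertex k = 0, 1, …, 2, update dist[i][j] ← min(dist[i][j], dist[i][k] + dist[k][j]). The final matrix gives, for each (i, j), the minimum total weight of any directed path from i to j (possibly empty when i = j).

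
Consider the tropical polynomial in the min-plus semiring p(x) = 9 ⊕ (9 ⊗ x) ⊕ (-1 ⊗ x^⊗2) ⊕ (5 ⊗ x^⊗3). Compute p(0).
p(0) = -1

A tropical monomial a ⊗ x^⊗i evaluates to a + i · x. Evaluating each term at x = 0:
  Term 0 contributes 9 + 0 · 0 = 9
  Term 1 contributes 9 + 1 · 0 = 9
  Term 2 contributes -1 + 2 · 0 = -1
  Term 3 contributes 5 + 3 · 0 = 5
p(0) = ⊕ of these = min[9, 9, -1, 5] = -1.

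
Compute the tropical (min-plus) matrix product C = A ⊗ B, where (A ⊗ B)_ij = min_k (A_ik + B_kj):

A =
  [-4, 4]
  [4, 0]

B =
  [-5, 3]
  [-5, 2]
A ⊗ B =
  [-9, -1]
  [-5, 2]

Apply the min-plus product entry-by-entry:
  C[0][0] = min over k of (A[0][0] + B[0][0] = -4 + -5 = -9, A[0][1] + B[1][0] = 4 + -5 = -1) = -9 (attained at k = 0)
  C[0][1] = min over k of (A[0][0] + B[0][1] = -4 + 3 = -1, A[0][1] + B[1][1] = 4 + 2 = 6) = -1 (attained at k = 0)
  C[1][0] = min over k of (A[1][0] + B[0][0] = 4 + -5 = -1, A[1][1] + B[1][0] = 0 + -5 = -5) = -5 (attained at k = 1)
  C[1][1] = min over k of (A[1][0] + B[0][1] = 4 + 3 = 7, A[1][1] + B[1][1] = 0 + 2 = 2) = 2 (attained at k = 1)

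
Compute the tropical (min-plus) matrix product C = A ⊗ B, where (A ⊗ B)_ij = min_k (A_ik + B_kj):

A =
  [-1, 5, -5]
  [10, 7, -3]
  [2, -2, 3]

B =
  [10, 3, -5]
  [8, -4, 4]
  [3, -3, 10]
A ⊗ B =
  [-2, -8, -6]
  [0, -6, 5]
  [6, -6, -3]

Apply the min-plus product entry-by-entry:
  C[0][0] = min over k of (A[0][0] + B[0][0] = -1 + 10 = 9, A[0][1] + B[1][0] = 5 + 8 = 13, A[0][2] + B[2][0] = -5 + 3 = -2) = -2 (attained at k = 2)
  C[0][1] = min over k of (A[0][0] + B[0][1] = -1 + 3 = 2, A[0][1] + B[1][1] = 5 + -4 = 1, A[0][2] + B[2][1] = -5 + -3 = -8) = -8 (attained at k = 2)
  C[0][2] = min over k of (A[0][0] + B[0][2] = -1 + -5 = -6, A[0][1] + B[1][2] = 5 + 4 = 9, A[0][2] + B[2][2] = -5 + 10 = 5) = -6 (attained at k = 0)
  C[1][0] = min over k of (A[1][0] + B[0][0] = 10 + 10 = 20, A[1][1] + B[1][0] = 7 + 8 = 15, A[1][2] + B[2][0] = -3 + 3 = 0) = 0 (attained at k = 2)
  C[1][1] = min over k of (A[1][0] + B[0][1] = 10 + 3 = 13, A[1][1] + B[1][1] = 7 + -4 = 3, A[1][2] + B[2][1] = -3 + -3 = -6) = -6 (attained at k = 2)
  C[1][2] = min over k of (A[1][0] + B[0][2] = 10 + -5 = 5, A[1][1] + B[1][2] = 7 + 4 = 11, A[1][2] + B[2][2] = -3 + 10 = 7) = 5 (attained at k = 0)
  C[2][0] = min over k of (A[2][0] + B[0][0] = 2 + 10 = 12, A[2][1] + B[1][0] = -2 + 8 = 6, A[2][2] + B[2][0] = 3 + 3 = 6) = 6 (attained at k = 1)
  C[2][1] = min over k of (A[2][0] + B[0][1] = 2 + 3 = 5, A[2][1] + B[1][1] = -2 + -4 = -6, A[2][2] + B[2][1] = 3 + -3 = 0) = -6 (attained at k = 1)
  C[2][2] = min over k of (A[2][0] + B[0][2] = 2 + -5 = -3, A[2][1] + B[1][2] = -2 + 4 = 2, A[2][2] + B[2][2] = 3 + 10 = 13) = -3 (attained at k = 0)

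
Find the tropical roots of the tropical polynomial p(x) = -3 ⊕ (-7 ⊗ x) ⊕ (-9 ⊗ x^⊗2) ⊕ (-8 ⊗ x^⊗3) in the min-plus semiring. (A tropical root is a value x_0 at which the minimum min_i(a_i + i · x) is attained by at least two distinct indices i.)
Roots: {-1, 2, 4}

Each tropical root is a break point of the lower envelope of the lines y = a_i + i · x (there are 4 lines, with slopes 0, 1, ..., 3). Only the lines that attain the minimum somewhere contribute to roots; other lines are dominated. Here the surviving (envelope) indices are i = 3, i = 2, i = 1, i = 0.
Intersections between consecutive envelope lines give the roots: for adjacent envelope indices i < j the intersection is x = (a_i − a_j) / (j − i). Reading off the sorted break points: {-1, 2, 4}.
Verification: at each break x_0, at least two indices attain the minimum of min_i(a_i + i · x_0).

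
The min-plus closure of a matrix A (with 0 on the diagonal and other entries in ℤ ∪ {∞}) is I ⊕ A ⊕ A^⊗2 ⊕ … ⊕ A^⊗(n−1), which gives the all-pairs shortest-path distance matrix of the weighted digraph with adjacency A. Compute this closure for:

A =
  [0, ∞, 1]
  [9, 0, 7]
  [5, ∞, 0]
Closure =
  [0, ∞, 1]
  [9, 0, 7]
  [5, ∞, 0]

This is the Floyd-Warshall all-pairs shortest-path computation. For each intermediate vertex k = 0, 1, …, 2, update dist[i][j] ← min(dist[i][j], dist[i][k] + dist[k][j]). The final matrix gives, for each (i, j), the minimum total weight of any directed path from i to j (possibly empty when i = j).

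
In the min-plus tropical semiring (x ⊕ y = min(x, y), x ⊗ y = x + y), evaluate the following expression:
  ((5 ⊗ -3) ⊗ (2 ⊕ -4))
((5 ⊗ -3) ⊗ (2 ⊕ -4)) = -2

Expand innermost to outermost. Recall ⊕ takes the minimum of its arguments and ⊗ takes their sum. Working out the expression ((5 ⊗ -3) ⊗ (2 ⊕ -4)) gives -2.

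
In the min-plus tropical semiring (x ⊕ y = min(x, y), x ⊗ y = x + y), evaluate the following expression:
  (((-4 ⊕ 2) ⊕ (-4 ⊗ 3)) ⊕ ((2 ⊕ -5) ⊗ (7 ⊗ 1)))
(((-4 ⊕ 2) ⊕ (-4 ⊗ 3)) ⊕ ((2 ⊕ -5) ⊗ (7 ⊗ 1))) = -4

Expand innermost to outermost. Recall ⊕ takes the minimum of its arguments and ⊗ takes their sum. Working out the expression (((-4 ⊕ 2) ⊕ (-4 ⊗ 3)) ⊕ ((2 ⊕ -5) ⊗ (7 ⊗ 1))) gives -4.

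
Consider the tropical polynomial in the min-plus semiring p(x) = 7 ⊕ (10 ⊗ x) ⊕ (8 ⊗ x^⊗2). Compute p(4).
p(4) = 7

A tropical monomial a ⊗ x^⊗i evaluates to a + i · x. Evaluating each term at x = 4:
  Term 0 contributes 7 + 0 · 4 = 7
  Term 1 contributes 10 + 1 · 4 = 14
  Term 2 contributes 8 + 2 · 4 = 16
p(4) = ⊕ of these = min[7, 14, 16] = 7.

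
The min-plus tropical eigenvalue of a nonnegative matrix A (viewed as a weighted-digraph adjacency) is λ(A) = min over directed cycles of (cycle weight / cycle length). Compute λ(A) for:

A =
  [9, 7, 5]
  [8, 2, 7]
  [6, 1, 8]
λ(A) = 2

Enumerate directed cycles and compute their means (weight / length). Sample:
  cycle 0 → 0: weight = 9, length = 1, mean = 9/1 ≈ 9.000
  cycle 1 → 1: weight = 2, length = 1, mean = 2/1 ≈ 2.000
  cycle 2 → 2: weight = 8, length = 1, mean = 8/1 ≈ 8.000
  cycle 0 → 1 → 0: weight = 15, length = 2, mean = 15/2 ≈ 7.500
  cycle 0 → 2 → 0: weight = 11, length = 2, mean = 11/2 ≈ 5.500
  cycle 1 → 0 → 1: weight = 15, length = 2, mean = 15/2 ≈ 7.500
Minimum mean = 2.000, attained e.g. along the cycle 1 → 1 with weight 2 and length 1. So λ(A) = 2/1 = 2.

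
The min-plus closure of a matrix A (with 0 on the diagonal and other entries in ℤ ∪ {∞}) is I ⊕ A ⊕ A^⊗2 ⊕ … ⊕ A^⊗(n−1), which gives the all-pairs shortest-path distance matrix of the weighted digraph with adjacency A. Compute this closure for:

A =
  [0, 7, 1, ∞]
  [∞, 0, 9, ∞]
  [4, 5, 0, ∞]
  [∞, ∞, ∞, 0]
Closure =
  [0, 6, 1, ∞]
  [13, 0, 9, ∞]
  [4, 5, 0, ∞]
  [∞, ∞, ∞, 0]

This is the Floyd-Warshall all-pairs shortest-path computation. For each intermediate vertex k = 0, 1, …, 3, update dist[i][j] ← min(dist[i][j], dist[i][k] + dist[k][j]). The final matrix gives, for each (i, j), the minimum total weight of any directed path from i to j (possibly empty when i = j).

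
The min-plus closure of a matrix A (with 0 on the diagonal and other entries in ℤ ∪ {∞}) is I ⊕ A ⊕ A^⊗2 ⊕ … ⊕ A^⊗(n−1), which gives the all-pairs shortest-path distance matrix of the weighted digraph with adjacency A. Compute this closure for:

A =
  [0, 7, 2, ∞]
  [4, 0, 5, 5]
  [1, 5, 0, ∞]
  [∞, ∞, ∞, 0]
Closure =
  [0, 7, 2, 12]
  [4, 0, 5, 5]
  [1, 5, 0, 10]
  [∞, ∞, ∞, 0]

This is the Floyd-Warshall all-pairs shortest-path computation. For each intermediate vertex k = 0, 1, …, 3, update dist[i][j] ← min(dist[i][j], dist[i][k] + dist[k][j]). The final matrix gives, for each (i, j), the minimum total weight of any directed path from i to j (possibly empty when i = j).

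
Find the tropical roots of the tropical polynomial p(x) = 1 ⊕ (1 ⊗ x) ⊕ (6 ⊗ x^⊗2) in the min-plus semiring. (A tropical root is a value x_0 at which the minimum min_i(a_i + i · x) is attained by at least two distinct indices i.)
Roots: {-5, 0}

Each tropical root is a break point of the lower envelope of the lines y = a_i + i · x (there are 3 lines, with slopes 0, 1, ..., 2). Only the lines that attain the minimum somewhere contribute to roots; other lines are dominated. Here the surviving (envelope) indices are i = 2, i = 1, i = 0.
Intersections between consecutive envelope lines give the roots: for adjacent envelope indices i < j the intersection is x = (a_i − a_j) / (j − i). Reading off the sorted break points: {-5, 0}.
Verification: at each break x_0, at least two indices attain the minimum of min_i(a_i + i · x_0).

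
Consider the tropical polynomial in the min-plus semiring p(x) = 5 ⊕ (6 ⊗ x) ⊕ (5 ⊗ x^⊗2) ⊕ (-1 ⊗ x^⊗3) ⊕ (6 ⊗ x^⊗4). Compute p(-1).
p(-1) = -4

A tropical monomial a ⊗ x^⊗i evaluates to a + i · x. Evaluating each term at x = -1:
  Term 0 contributes 5 + 0 · -1 = 5
  Term 1 contributes 6 + 1 · -1 = 5
  Term 2 contributes 5 + 2 · -1 = 3
  Term 3 contributes -1 + 3 · -1 = -4
  Term 4 contributes 6 + 4 · -1 = 2
p(-1) = ⊕ of these = min[5, 5, 3, -4, 2] = -4.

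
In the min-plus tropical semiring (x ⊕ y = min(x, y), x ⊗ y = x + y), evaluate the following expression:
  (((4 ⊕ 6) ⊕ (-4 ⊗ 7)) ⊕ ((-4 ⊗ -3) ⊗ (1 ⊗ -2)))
(((4 ⊕ 6) ⊕ (-4 ⊗ 7)) ⊕ ((-4 ⊗ -3) ⊗ (1 ⊗ -2))) = -8

Expand innermost to outermost. Recall ⊕ takes the minimum of its arguments and ⊗ takes their sum. Working out the expression (((4 ⊕ 6) ⊕ (-4 ⊗ 7)) ⊕ ((-4 ⊗ -3) ⊗ (1 ⊗ -2))) gives -8.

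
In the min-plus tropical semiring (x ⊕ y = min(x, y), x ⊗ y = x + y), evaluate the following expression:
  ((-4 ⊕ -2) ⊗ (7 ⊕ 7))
((-4 ⊕ -2) ⊗ (7 ⊕ 7)) = 3

Expand innermost to outermost. Recall ⊕ takes the minimum of its arguments and ⊗ takes their sum. Working out the expression ((-4 ⊕ -2) ⊗ (7 ⊕ 7)) gives 3.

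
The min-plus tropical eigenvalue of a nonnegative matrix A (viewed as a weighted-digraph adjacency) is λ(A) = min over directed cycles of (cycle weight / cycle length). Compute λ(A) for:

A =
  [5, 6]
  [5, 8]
λ(A) = 5

Enumerate directed cycles and compute their means (weight / length). Sample:
  cycle 0 → 0: weight = 5, length = 1, mean = 5/1 ≈ 5.000
  cycle 1 → 1: weight = 8, length = 1, mean = 8/1 ≈ 8.000
  cycle 0 → 1 → 0: weight = 11, length = 2, mean = 11/2 ≈ 5.500
  cycle 1 → 0 → 1: weight = 11, length = 2, mean = 11/2 ≈ 5.500
Minimum mean = 5.000, attained e.g. along the cycle 0 → 0 with weight 5 and length 1. So λ(A) = 5/1 = 5.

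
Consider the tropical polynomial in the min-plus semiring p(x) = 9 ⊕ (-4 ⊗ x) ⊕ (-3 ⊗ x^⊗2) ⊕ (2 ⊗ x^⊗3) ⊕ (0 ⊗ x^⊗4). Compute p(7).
p(7) = 3

A tropical monomial a ⊗ x^⊗i evaluates to a + i · x. Evaluating each term at x = 7:
  Term 0 contributes 9 + 0 · 7 = 9
  Term 1 contributes -4 + 1 · 7 = 3
  Term 2 contributes -3 + 2 · 7 = 11
  Term 3 contributes 2 + 3 · 7 = 23
  Term 4 contributes 0 + 4 · 7 = 28
p(7) = ⊕ of these = min[9, 3, 11, 23, 28] = 3.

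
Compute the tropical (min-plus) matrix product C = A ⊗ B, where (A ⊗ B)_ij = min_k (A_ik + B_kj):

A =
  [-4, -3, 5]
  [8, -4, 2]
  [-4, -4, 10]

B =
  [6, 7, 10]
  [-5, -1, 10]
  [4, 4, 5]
A ⊗ B =
  [-8, -4, 6]
  [-9, -5, 6]
  [-9, -5, 6]

Apply the min-plus product entry-by-entry:
  C[0][0] = min over k of (A[0][0] + B[0][0] = -4 + 6 = 2, A[0][1] + B[1][0] = -3 + -5 = -8, A[0][2] + B[2][0] = 5 + 4 = 9) = -8 (attained at k = 1)
  C[0][1] = min over k of (A[0][0] + B[0][1] = -4 + 7 = 3, A[0][1] + B[1][1] = -3 + -1 = -4, A[0][2] + B[2][1] = 5 + 4 = 9) = -4 (attained at k = 1)
  C[0][2] = min over k of (A[0][0] + B[0][2] = -4 + 10 = 6, A[0][1] + B[1][2] = -3 + 10 = 7, A[0][2] + B[2][2] = 5 + 5 = 10) = 6 (attained at k = 0)
  C[1][0] = min over k of (A[1][0] + B[0][0] = 8 + 6 = 14, A[1][1] + B[1][0] = -4 + -5 = -9, A[1][2] + B[2][0] = 2 + 4 = 6) = -9 (attained at k = 1)
  C[1][1] = min over k of (A[1][0] + B[0][1] = 8 + 7 = 15, A[1][1] + B[1][1] = -4 + -1 = -5, A[1][2] + B[2][1] = 2 + 4 = 6) = -5 (attained at k = 1)
  C[1][2] = min over k of (A[1][0] + B[0][2] = 8 + 10 = 18, A[1][1] + B[1][2] = -4 + 10 = 6, A[1][2] + B[2][2] = 2 + 5 = 7) = 6 (attained at k = 1)
  C[2][0] = min over k of (A[2][0] + B[0][0] = -4 + 6 = 2, A[2][1] + B[1][0] = -4 + -5 = -9, A[2][2] + B[2][0] = 10 + 4 = 14) = -9 (attained at k = 1)
  C[2][1] = min over k of (A[2][0] + B[0][1] = -4 + 7 = 3, A[2][1] + B[1][1] = -4 + -1 = -5, A[2][2] + B[2][1] = 10 + 4 = 14) = -5 (attained at k = 1)
  C[2][2] = min over k of (A[2][0] + B[0][2] = -4 + 10 = 6, A[2][1] + B[1][2] = -4 + 10 = 6, A[2][2] + B[2][2] = 10 + 5 = 15) = 6 (attained at k = 0)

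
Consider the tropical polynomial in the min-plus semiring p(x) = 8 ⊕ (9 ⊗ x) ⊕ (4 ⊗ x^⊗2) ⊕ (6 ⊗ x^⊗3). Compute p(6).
p(6) = 8

A tropical monomial a ⊗ x^⊗i evaluates to a + i · x. Evaluating each term at x = 6:
  Term 0 contributes 8 + 0 · 6 = 8
  Term 1 contributes 9 + 1 · 6 = 15
  Term 2 contributes 4 + 2 · 6 = 16
  Term 3 contributes 6 + 3 · 6 = 24
p(6) = ⊕ of these = min[8, 15, 16, 24] = 8.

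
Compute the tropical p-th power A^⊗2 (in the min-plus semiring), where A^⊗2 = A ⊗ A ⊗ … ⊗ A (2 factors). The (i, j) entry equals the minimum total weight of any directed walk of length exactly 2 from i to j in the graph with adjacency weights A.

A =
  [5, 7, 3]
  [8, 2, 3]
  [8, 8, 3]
A^⊗2 =
  [10, 9, 6]
  [10, 4, 5]
  [11, 10, 6]

Each entry (A^⊗2)_ij equals the minimum over all length-2 walks i = v_0 → v_1 → … → v_2 = j of Σ_t A[v_t][v_{t+1}]. For example, for (i, j) = (0, 2) we minimise over 3 possible intermediate vertex sequences; the minimum is 6, attained along the walk 0 → 2 → 2.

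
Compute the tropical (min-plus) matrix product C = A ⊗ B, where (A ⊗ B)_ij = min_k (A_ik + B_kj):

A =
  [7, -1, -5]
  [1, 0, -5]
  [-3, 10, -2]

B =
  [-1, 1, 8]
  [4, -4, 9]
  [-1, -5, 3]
A ⊗ B =
  [-6, -10, -2]
  [-6, -10, -2]
  [-4, -7, 1]

Apply the min-plus product entry-by-entry:
  C[0][0] = min over k of (A[0][0] + B[0][0] = 7 + -1 = 6, A[0][1] + B[1][0] = -1 + 4 = 3, A[0][2] + B[2][0] = -5 + -1 = -6) = -6 (attained at k = 2)
  C[0][1] = min over k of (A[0][0] + B[0][1] = 7 + 1 = 8, A[0][1] + B[1][1] = -1 + -4 = -5, A[0][2] + B[2][1] = -5 + -5 = -10) = -10 (attained at k = 2)
  C[0][2] = min over k of (A[0][0] + B[0][2] = 7 + 8 = 15, A[0][1] + B[1][2] = -1 + 9 = 8, A[0][2] + B[2][2] = -5 + 3 = -2) = -2 (attained at k = 2)
  C[1][0] = min over k of (A[1][0] + B[0][0] = 1 + -1 = 0, A[1][1] + B[1][0] = 0 + 4 = 4, A[1][2] + B[2][0] = -5 + -1 = -6) = -6 (attained at k = 2)
  C[1][1] = min over k of (A[1][0] + B[0][1] = 1 + 1 = 2, A[1][1] + B[1][1] = 0 + -4 = -4, A[1][2] + B[2][1] = -5 + -5 = -10) = -10 (attained at k = 2)
  C[1][2] = min over k of (A[1][0] + B[0][2] = 1 + 8 = 9, A[1][1] + B[1][2] = 0 + 9 = 9, A[1][2] + B[2][2] = -5 + 3 = -2) = -2 (attained at k = 2)
  C[2][0] = min over k of (A[2][0] + B[0][0] = -3 + -1 = -4, A[2][1] + B[1][0] = 10 + 4 = 14, A[2][2] + B[2][0] = -2 + -1 = -3) = -4 (attained at k = 0)
  C[2][1] = min over k of (A[2][0] + B[0][1] = -3 + 1 = -2, A[2][1] + B[1][1] = 10 + -4 = 6, A[2][2] + B[2][1] = -2 + -5 = -7) = -7 (attained at k = 2)
  C[2][2] = min over k of (A[2][0] + B[0][2] = -3 + 8 = 5, A[2][1] + B[1][2] = 10 + 9 = 19, A[2][2] + B[2][2] = -2 + 3 = 1) = 1 (attained at k = 2)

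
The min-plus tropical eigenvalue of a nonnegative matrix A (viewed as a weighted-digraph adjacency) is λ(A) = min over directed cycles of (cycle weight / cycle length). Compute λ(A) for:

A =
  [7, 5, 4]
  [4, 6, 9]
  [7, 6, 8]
λ(A) = 9/2

Enumerate directed cycles and compute their means (weight / length). Sample:
  cycle 0 → 0: weight = 7, length = 1, mean = 7/1 ≈ 7.000
  cycle 1 → 1: weight = 6, length = 1, mean = 6/1 ≈ 6.000
  cycle 2 → 2: weight = 8, length = 1, mean = 8/1 ≈ 8.000
  cycle 0 → 1 → 0: weight = 9, length = 2, mean = 9/2 ≈ 4.500
  cycle 0 → 2 → 0: weight = 11, length = 2, mean = 11/2 ≈ 5.500
  cycle 1 → 0 → 1: weight = 9, length = 2, mean = 9/2 ≈ 4.500
Minimum mean = 4.500, attained e.g. along the cycle 0 → 1 → 0 with weight 9 and length 2. So λ(A) = 9/2 = 9/2.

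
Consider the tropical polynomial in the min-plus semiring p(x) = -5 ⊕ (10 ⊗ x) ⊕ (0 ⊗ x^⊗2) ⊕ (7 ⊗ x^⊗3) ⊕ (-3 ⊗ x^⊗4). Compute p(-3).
p(-3) = -15

A tropical monomial a ⊗ x^⊗i evaluates to a + i · x. Evaluating each term at x = -3:
  Term 0 contributes -5 + 0 · -3 = -5
  Term 1 contributes 10 + 1 · -3 = 7
  Term 2 contributes 0 + 2 · -3 = -6
  Term 3 contributes 7 + 3 · -3 = -2
  Term 4 contributes -3 + 4 · -3 = -15
p(-3) = ⊕ of these = min[-5, 7, -6, -2, -15] = -15.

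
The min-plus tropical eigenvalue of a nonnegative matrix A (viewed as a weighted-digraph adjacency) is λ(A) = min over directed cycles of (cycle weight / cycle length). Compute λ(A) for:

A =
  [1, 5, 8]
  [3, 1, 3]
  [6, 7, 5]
λ(A) = 1

Enumerate directed cycles and compute their means (weight / length). Sample:
  cycle 0 → 0: weight = 1, length = 1, mean = 1/1 ≈ 1.000
  cycle 1 → 1: weight = 1, length = 1, mean = 1/1 ≈ 1.000
  cycle 2 → 2: weight = 5, length = 1, mean = 5/1 ≈ 5.000
  cycle 0 → 1 → 0: weight = 8, length = 2, mean = 8/2 ≈ 4.000
  cycle 0 → 2 → 0: weight = 14, length = 2, mean = 14/2 ≈ 7.000
  cycle 1 → 0 → 1: weight = 8, length = 2, mean = 8/2 ≈ 4.000
Minimum mean = 1.000, attained e.g. along the cycle 0 → 0 with weight 1 and length 1. So λ(A) = 1/1 = 1.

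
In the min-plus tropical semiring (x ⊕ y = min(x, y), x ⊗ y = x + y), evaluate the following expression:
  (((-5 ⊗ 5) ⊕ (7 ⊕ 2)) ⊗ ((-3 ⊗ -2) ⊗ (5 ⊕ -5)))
(((-5 ⊗ 5) ⊕ (7 ⊕ 2)) ⊗ ((-3 ⊗ -2) ⊗ (5 ⊕ -5))) = -10

Expand innermost to outermost. Recall ⊕ takes the minimum of its arguments and ⊗ takes their sum. Working out the expression (((-5 ⊗ 5) ⊕ (7 ⊕ 2)) ⊗ ((-3 ⊗ -2) ⊗ (5 ⊕ -5))) gives -10.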